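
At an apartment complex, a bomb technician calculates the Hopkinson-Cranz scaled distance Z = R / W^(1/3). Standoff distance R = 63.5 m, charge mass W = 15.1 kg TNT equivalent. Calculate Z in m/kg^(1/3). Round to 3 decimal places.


Scaled distance calculation:
W^(1/3) = 15.1^(1/3) = 2.47168
Z = R / W^(1/3) = 63.5 / 2.47168
Z = 25.691 m/kg^(1/3)

25.691


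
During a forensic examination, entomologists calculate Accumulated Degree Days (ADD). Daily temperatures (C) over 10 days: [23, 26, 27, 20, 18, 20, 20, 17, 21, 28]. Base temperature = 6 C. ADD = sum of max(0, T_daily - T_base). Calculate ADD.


Computing ADD day by day:
Day 1: max(0, 23 - 6) = 17
Day 2: max(0, 26 - 6) = 20
Day 3: max(0, 27 - 6) = 21
Day 4: max(0, 20 - 6) = 14
Day 5: max(0, 18 - 6) = 12
Day 6: max(0, 20 - 6) = 14
Day 7: max(0, 20 - 6) = 14
Day 8: max(0, 17 - 6) = 11
Day 9: max(0, 21 - 6) = 15
Day 10: max(0, 28 - 6) = 22
Total ADD = 160

160


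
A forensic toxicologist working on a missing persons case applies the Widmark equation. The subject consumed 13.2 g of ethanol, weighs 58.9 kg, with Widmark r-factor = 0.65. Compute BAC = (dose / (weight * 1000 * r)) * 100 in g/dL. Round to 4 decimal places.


Applying the Widmark formula:
BAC = (dose_g / (body_wt * 1000 * r)) * 100
Denominator = 58.9 * 1000 * 0.65 = 38285
BAC = (13.2 / 38285) * 100
BAC = 0.0345 g/dL

0.0345


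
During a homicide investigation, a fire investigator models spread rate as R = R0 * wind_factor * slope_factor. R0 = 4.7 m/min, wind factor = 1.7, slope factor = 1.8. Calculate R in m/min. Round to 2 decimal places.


Fire spread rate calculation:
R = R0 * wind_factor * slope_factor
= 4.7 * 1.7 * 1.8
= 7.99 * 1.8
= 14.38 m/min

14.38


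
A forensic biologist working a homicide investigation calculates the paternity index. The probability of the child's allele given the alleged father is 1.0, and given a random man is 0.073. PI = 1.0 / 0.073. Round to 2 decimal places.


Paternity Index calculation:
PI = P(allele|father) / P(allele|random)
PI = 1.0 / 0.073
PI = 13.70

13.70


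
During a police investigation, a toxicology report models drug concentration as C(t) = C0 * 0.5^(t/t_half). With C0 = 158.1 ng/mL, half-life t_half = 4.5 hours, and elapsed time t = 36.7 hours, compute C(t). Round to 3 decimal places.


Drug concentration decay:
Number of half-lives = t / t_half = 36.7 / 4.5 = 8.155556
Decay factor = 0.5^8.155556 = 0.00350698
C(t) = 158.1 * 0.00350698 = 0.554 ng/mL

0.554


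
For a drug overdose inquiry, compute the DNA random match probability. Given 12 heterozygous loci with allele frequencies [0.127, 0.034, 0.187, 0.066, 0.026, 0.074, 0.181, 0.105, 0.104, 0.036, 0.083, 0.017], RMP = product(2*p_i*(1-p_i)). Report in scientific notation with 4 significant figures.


Computing RMP for 12 loci:
Locus 1: 2 * 0.127 * 0.873 = 0.221742
Locus 2: 2 * 0.034 * 0.966 = 0.065688
Locus 3: 2 * 0.187 * 0.813 = 0.304062
Locus 4: 2 * 0.066 * 0.934 = 0.123288
Locus 5: 2 * 0.026 * 0.974 = 0.050648
Locus 6: 2 * 0.074 * 0.926 = 0.137048
Locus 7: 2 * 0.181 * 0.819 = 0.296478
Locus 8: 2 * 0.105 * 0.895 = 0.18795
Locus 9: 2 * 0.104 * 0.896 = 0.186368
Locus 10: 2 * 0.036 * 0.964 = 0.069408
Locus 11: 2 * 0.083 * 0.917 = 0.152222
Locus 12: 2 * 0.017 * 0.983 = 0.033422
RMP = 1.390e-11

1.390e-11


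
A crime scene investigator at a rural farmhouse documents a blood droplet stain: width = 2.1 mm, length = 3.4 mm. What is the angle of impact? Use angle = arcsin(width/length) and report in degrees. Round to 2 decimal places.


Blood spatter impact angle calculation:
width / length = 2.1 / 3.4 = 0.617647
angle = arcsin(0.617647)
angle = 38.14 degrees

38.14


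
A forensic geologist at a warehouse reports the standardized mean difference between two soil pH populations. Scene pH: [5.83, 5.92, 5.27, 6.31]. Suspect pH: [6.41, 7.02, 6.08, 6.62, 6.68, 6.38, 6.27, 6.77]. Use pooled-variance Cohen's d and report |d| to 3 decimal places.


Pooled-variance Cohen's d for soil pH comparison:
Scene mean = 23.33 / 4 = 5.8325
Suspect mean = 52.23 / 8 = 6.52875
Scene sample variance s_s^2 = 0.184025
Suspect sample variance s_c^2 = 0.090755
Pooled variance = ((n_s-1)*s_s^2 + (n_c-1)*s_c^2) / (n_s + n_c - 2) = 0.118736
Pooled SD = sqrt(0.118736) = 0.344581
Mean difference = -0.69625
|d| = |-0.69625| / 0.344581 = 2.021

2.021


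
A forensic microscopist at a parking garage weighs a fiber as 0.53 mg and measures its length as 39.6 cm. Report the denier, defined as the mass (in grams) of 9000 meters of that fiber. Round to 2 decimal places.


Denier calculation:
Mass in grams = 0.53 mg / 1000 = 0.00053 g
Length in meters = 39.6 cm / 100 = 0.396 m
Linear density = mass / length = 0.00053 / 0.396 = 0.00133838 g/m
Denier = (g/m) * 9000 = 0.00133838 * 9000 = 12.05

12.05


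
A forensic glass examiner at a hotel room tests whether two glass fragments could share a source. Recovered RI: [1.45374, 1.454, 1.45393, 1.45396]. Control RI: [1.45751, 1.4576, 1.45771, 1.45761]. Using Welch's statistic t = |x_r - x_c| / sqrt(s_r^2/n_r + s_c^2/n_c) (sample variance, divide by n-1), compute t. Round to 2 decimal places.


Welch's t-criterion for glass RI comparison:
Recovered mean = sum / n_r = 5.81563 / 4 = 1.4539075
Control mean = sum / n_c = 5.83043 / 4 = 1.4576075
Recovered sample variance s_r^2 = 1.32917e-08
Control sample variance s_c^2 = 6.69167e-09
Welch SE (unpooled) = sqrt(s_r^2/n_r + s_c^2/n_c) = sqrt(3.32292e-09 + 1.67292e-09) = sqrt(4.99584e-09) = 7.06813e-05
|mean_r - mean_c| = 0.0037
t = 0.0037 / 7.06813e-05 = 52.35

52.35


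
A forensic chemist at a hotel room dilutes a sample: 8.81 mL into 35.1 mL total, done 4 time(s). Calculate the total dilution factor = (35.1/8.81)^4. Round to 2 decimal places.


Dilution factor calculation:
Single dilution = V_total / V_sample = 35.1 / 8.81 ≈ 3.984109
Number of dilutions = 4
Total DF = (35.1 / 8.81)^4 (full precision, rounded at the end) = 251.96

251.96


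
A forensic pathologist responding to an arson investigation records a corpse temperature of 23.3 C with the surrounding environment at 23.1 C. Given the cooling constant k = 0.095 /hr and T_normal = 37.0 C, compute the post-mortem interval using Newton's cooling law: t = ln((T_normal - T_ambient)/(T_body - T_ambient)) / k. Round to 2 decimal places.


Using Newton's law of cooling:
t = ln((T_normal - T_ambient) / (T_body - T_ambient)) / k
T_normal - T_ambient = 13.9
T_body - T_ambient = 0.2
Ratio = 69.5
ln(ratio) = 4.241327
t = 4.241327 / 0.095 = 44.65 hours

44.65


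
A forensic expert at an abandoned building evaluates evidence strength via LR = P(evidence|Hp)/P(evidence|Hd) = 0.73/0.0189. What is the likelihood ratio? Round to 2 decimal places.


Likelihood ratio calculation:
LR = P(E|Hp) / P(E|Hd)
LR = 0.73 / 0.0189
LR = 38.62

38.62


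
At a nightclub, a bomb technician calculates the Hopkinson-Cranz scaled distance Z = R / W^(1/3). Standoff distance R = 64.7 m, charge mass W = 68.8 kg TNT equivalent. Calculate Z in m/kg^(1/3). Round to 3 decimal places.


Scaled distance calculation:
W^(1/3) = 68.8^(1/3) = 4.097599
Z = R / W^(1/3) = 64.7 / 4.097599
Z = 15.790 m/kg^(1/3)

15.790


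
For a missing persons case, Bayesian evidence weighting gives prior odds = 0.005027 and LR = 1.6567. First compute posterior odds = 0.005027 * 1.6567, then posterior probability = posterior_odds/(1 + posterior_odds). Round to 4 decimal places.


Bayesian evidence evaluation:
Posterior odds = prior_odds * LR = 0.005027 * 1.6567 = 0.008328231
Posterior probability = posterior_odds / (1 + posterior_odds)
= 0.008328231 / (1 + 0.008328231)
= 0.008328231 / 1.008328231
= 0.0083

0.0083


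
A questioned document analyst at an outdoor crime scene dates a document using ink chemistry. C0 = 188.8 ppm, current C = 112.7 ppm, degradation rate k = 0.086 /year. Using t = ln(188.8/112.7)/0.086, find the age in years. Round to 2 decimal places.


Document age estimation:
C0/C = 188.8 / 112.7 = 1.675244
ln(C0/C) = 0.515959
t = 0.515959 / 0.086 = 6.00 years

6.00


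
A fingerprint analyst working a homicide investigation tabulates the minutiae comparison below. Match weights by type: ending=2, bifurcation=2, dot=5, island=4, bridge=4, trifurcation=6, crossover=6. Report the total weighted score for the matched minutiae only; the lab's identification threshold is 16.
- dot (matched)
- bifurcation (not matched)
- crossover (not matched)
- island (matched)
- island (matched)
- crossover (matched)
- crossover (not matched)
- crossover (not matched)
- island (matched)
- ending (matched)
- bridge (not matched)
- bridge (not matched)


Weighted minutiae match score:
  dot: matched, +5 (running total 5)
  bifurcation: not matched, +0
  crossover: not matched, +0
  island: matched, +4 (running total 9)
  island: matched, +4 (running total 13)
  crossover: matched, +6 (running total 19)
  crossover: not matched, +0
  crossover: not matched, +0
  island: matched, +4 (running total 23)
  ending: matched, +2 (running total 25)
  bridge: not matched, +0
  bridge: not matched, +0
Total score = 25
Threshold = 16; verdict = identification

25


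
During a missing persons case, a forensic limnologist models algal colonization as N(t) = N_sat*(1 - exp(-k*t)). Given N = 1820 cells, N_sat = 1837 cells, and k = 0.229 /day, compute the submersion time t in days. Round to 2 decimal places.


PMSI from diatom colonization curve:
N / N_sat = 1820 / 1837 = 0.990746
1 - N/N_sat = 0.009254
ln(1 - N/N_sat) = -4.682699
t = -ln(1 - N/N_sat) / k = -(-4.682699) / 0.229 = 20.45 days

20.45


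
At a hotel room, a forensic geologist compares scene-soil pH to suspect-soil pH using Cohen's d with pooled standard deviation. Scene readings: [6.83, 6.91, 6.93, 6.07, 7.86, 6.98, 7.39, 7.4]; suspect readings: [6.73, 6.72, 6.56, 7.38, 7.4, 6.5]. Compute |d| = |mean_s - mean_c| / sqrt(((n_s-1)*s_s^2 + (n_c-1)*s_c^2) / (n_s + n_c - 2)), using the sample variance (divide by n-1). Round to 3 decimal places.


Pooled-variance Cohen's d for soil pH comparison:
Scene mean = 56.37 / 8 = 7.04625
Suspect mean = 41.29 / 6 = 6.881667
Scene sample variance s_s^2 = 0.277398
Suspect sample variance s_c^2 = 0.163057
Pooled variance = ((n_s-1)*s_s^2 + (n_c-1)*s_c^2) / (n_s + n_c - 2) = 0.229756
Pooled SD = sqrt(0.229756) = 0.479329
Mean difference = 0.164583
|d| = |0.164583| / 0.479329 = 0.343

0.343


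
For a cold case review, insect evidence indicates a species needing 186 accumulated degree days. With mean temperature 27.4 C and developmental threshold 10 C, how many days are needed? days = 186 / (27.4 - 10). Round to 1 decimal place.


Insect development time:
Effective temperature = avg_temp - T_base = 27.4 - 10 = 17.4 C
Days = ADD / effective_temp = 186 / 17.4 = 10.7 days

10.7


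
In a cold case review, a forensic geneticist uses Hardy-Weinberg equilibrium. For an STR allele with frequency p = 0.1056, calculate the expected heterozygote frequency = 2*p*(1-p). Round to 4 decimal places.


Hardy-Weinberg heterozygote frequency:
q = 1 - p = 1 - 0.1056 = 0.8944
2pq = 2 * 0.1056 * 0.8944 = 0.1889

0.1889


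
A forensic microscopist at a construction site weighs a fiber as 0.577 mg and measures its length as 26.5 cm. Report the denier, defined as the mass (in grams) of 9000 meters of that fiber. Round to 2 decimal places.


Denier calculation:
Mass in grams = 0.577 mg / 1000 = 0.000577 g
Length in meters = 26.5 cm / 100 = 0.265 m
Linear density = mass / length = 0.000577 / 0.265 = 0.00217736 g/m
Denier = (g/m) * 9000 = 0.00217736 * 9000 = 19.60

19.60


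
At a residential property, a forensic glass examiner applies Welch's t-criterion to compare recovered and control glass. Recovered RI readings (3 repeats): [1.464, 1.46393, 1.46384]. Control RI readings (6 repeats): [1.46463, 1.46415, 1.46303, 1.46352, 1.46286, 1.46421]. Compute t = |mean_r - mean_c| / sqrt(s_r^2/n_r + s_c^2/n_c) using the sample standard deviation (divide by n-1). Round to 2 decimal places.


Welch's t-criterion for glass RI comparison:
Recovered mean = sum / n_r = 4.39177 / 3 = 1.4639233
Control mean = sum / n_c = 8.7824 / 6 = 1.4637333
Recovered sample variance s_r^2 = 6.43333e-09
Control sample variance s_c^2 = 5.01547e-07
Welch SE (unpooled) = sqrt(s_r^2/n_r + s_c^2/n_c) = sqrt(2.14444e-09 + 8.35911e-08) = sqrt(8.57355e-08) = 0.000292806
|mean_r - mean_c| = 0.00019
t = 0.00019 / 0.000292806 = 0.65

0.65


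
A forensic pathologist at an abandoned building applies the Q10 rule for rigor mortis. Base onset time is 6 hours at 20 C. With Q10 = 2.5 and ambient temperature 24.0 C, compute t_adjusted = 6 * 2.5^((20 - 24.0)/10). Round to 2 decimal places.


Rigor mortis time adjustment:
Exponent = (T_ref - T_actual) / 10 = (20 - 24.0) / 10 = -0.4
Q10 factor = 2.5^-0.4 = 0.69314
t_adjusted = 6 * 0.69314 = 4.16 hours

4.16


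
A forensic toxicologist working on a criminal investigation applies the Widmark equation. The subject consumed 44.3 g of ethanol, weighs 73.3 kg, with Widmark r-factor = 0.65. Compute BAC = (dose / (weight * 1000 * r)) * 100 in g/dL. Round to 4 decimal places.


Applying the Widmark formula:
BAC = (dose_g / (body_wt * 1000 * r)) * 100
Denominator = 73.3 * 1000 * 0.65 = 47645
BAC = (44.3 / 47645) * 100
BAC = 0.0930 g/dL

0.0930


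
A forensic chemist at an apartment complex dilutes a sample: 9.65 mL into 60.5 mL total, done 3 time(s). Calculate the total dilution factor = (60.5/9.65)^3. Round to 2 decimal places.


Dilution factor calculation:
Single dilution = V_total / V_sample = 60.5 / 9.65 ≈ 6.26943
Number of dilutions = 3
Total DF = (60.5 / 9.65)^3 (full precision, rounded at the end) = 246.42

246.42


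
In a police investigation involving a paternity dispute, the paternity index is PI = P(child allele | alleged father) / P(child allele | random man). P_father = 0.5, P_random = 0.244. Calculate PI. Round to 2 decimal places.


Paternity Index calculation:
PI = P(allele|father) / P(allele|random)
PI = 0.5 / 0.244
PI = 2.05

2.05


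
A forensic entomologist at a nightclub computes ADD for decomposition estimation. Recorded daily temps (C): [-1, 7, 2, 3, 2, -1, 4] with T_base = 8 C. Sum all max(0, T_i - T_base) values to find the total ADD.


Computing ADD day by day:
Day 1: max(0, -1 - 8) = 0
Day 2: max(0, 7 - 8) = 0
Day 3: max(0, 2 - 8) = 0
Day 4: max(0, 3 - 8) = 0
Day 5: max(0, 2 - 8) = 0
Day 6: max(0, -1 - 8) = 0
Day 7: max(0, 4 - 8) = 0
Total ADD = 0

0


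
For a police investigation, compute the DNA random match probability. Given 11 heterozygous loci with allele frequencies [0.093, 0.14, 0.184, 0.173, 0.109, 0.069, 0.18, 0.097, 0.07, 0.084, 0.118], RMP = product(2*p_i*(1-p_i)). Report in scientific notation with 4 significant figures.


Computing RMP for 11 loci:
Locus 1: 2 * 0.093 * 0.907 = 0.168702
Locus 2: 2 * 0.14 * 0.86 = 0.2408
Locus 3: 2 * 0.184 * 0.816 = 0.300288
Locus 4: 2 * 0.173 * 0.827 = 0.286142
Locus 5: 2 * 0.109 * 0.891 = 0.194238
Locus 6: 2 * 0.069 * 0.931 = 0.128478
Locus 7: 2 * 0.18 * 0.82 = 0.2952
Locus 8: 2 * 0.097 * 0.903 = 0.175182
Locus 9: 2 * 0.07 * 0.93 = 0.1302
Locus 10: 2 * 0.084 * 0.916 = 0.153888
Locus 11: 2 * 0.118 * 0.882 = 0.208152
RMP = 1.879e-08

1.879e-08


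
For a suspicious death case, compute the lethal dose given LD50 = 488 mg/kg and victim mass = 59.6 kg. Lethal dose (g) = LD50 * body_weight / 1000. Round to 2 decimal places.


Lethal dose calculation:
Lethal dose = LD50 * body_weight / 1000
= 488 * 59.6 / 1000
= 29084.8 / 1000
= 29.08 g

29.08


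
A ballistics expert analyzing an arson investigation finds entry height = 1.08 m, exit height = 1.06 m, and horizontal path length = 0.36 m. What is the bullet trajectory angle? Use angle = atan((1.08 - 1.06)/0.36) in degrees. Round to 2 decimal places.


Bullet trajectory angle:
Height difference = 1.08 - 1.06 = 0.02 m
angle = atan(0.02 / 0.36)
angle = atan(0.055556)
angle = 3.18 degrees

3.18


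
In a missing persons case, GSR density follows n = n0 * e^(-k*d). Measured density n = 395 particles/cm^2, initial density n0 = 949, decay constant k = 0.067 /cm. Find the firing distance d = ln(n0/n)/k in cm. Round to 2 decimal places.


GSR distance calculation:
n0/n = 949 / 395 = 2.402532
ln(n0/n) = 0.876523
d = 0.876523 / 0.067 = 13.08 cm

13.08


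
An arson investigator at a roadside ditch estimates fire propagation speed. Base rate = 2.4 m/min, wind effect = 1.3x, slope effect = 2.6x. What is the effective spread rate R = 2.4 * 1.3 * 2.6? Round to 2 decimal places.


Fire spread rate calculation:
R = R0 * wind_factor * slope_factor
= 2.4 * 1.3 * 2.6
= 3.12 * 2.6
= 8.11 m/min

8.11


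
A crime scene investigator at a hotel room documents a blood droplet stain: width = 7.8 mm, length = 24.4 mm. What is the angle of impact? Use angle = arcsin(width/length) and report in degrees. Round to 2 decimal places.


Blood spatter impact angle calculation:
width / length = 7.8 / 24.4 = 0.319672
angle = arcsin(0.319672)
angle = 18.64 degrees

18.64


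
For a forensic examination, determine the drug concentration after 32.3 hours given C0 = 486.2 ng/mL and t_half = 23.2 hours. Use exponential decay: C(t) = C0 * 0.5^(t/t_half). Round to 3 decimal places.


Drug concentration decay:
Number of half-lives = t / t_half = 32.3 / 23.2 = 1.392241
Decay factor = 0.5^1.392241 = 0.38097256
C(t) = 486.2 * 0.38097256 = 185.229 ng/mL

185.229


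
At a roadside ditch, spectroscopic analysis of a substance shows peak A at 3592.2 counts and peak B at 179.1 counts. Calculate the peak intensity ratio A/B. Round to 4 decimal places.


Spectral peak ratio:
Peak A = 3592.2 counts
Peak B = 179.1 counts
Ratio = 3592.2 / 179.1 = 20.0570

20.0570


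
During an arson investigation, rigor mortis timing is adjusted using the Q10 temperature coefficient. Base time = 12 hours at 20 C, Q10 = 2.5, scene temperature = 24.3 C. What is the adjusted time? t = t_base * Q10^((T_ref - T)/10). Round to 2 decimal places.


Rigor mortis time adjustment:
Exponent = (T_ref - T_actual) / 10 = (20 - 24.3) / 10 = -0.43
Q10 factor = 2.5^-0.43 = 0.67435
t_adjusted = 12 * 0.67435 = 8.09 hours

8.09


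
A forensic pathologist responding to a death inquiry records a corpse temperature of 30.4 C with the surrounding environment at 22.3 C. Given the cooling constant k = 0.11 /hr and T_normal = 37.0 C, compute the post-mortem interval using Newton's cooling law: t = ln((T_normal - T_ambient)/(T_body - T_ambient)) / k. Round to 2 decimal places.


Using Newton's law of cooling:
t = ln((T_normal - T_ambient) / (T_body - T_ambient)) / k
T_normal - T_ambient = 14.7
T_body - T_ambient = 8.1
Ratio = 1.814815
ln(ratio) = 0.595984
t = 0.595984 / 0.11 = 5.42 hours

5.42


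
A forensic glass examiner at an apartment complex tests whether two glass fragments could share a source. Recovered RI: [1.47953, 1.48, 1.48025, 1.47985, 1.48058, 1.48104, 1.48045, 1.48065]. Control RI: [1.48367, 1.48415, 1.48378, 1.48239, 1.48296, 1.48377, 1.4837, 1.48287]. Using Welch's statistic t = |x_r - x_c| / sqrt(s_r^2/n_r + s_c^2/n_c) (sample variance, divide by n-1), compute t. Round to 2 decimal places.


Welch's t-criterion for glass RI comparison:
Recovered mean = sum / n_r = 11.84235 / 8 = 1.4802937
Control mean = sum / n_c = 11.86729 / 8 = 1.4834113
Recovered sample variance s_r^2 = 2.36941e-07
Control sample variance s_c^2 = 3.57184e-07
Welch SE (unpooled) = sqrt(s_r^2/n_r + s_c^2/n_c) = sqrt(2.96176e-08 + 4.4648e-08) = sqrt(7.42656e-08) = 0.000272517
|mean_r - mean_c| = 0.0031175
t = 0.0031175 / 0.000272517 = 11.44

11.44


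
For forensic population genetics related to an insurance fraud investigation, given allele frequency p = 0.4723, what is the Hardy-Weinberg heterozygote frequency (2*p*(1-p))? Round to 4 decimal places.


Hardy-Weinberg heterozygote frequency:
q = 1 - p = 1 - 0.4723 = 0.5277
2pq = 2 * 0.4723 * 0.5277 = 0.4985

0.4985


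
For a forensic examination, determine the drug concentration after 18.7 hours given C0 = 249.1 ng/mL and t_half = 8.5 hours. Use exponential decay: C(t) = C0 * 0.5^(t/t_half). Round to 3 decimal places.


Drug concentration decay:
Number of half-lives = t / t_half = 18.7 / 8.5 = 2.2
Decay factor = 0.5^2.2 = 0.21763764
C(t) = 249.1 * 0.21763764 = 54.214 ng/mL

54.214


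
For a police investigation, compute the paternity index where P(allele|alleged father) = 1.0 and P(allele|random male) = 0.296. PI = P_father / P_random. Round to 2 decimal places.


Paternity Index calculation:
PI = P(allele|father) / P(allele|random)
PI = 1.0 / 0.296
PI = 3.38

3.38


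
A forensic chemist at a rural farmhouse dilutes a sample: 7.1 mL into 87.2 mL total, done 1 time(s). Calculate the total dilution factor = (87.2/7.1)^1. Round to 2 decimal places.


Dilution factor calculation:
Single dilution = V_total / V_sample = 87.2 / 7.1 ≈ 12.28169
Number of dilutions = 1
Total DF = (87.2 / 7.1)^1 (full precision, rounded at the end) = 12.28

12.28


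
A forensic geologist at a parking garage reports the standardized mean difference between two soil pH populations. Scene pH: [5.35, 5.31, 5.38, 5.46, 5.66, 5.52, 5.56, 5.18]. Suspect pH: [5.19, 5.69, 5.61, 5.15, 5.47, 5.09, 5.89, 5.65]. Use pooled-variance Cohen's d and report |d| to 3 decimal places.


Pooled-variance Cohen's d for soil pH comparison:
Scene mean = 43.42 / 8 = 5.4275
Suspect mean = 43.74 / 8 = 5.4675
Scene sample variance s_s^2 = 0.023507
Suspect sample variance s_c^2 = 0.085993
Pooled variance = ((n_s-1)*s_s^2 + (n_c-1)*s_c^2) / (n_s + n_c - 2) = 0.05475
Pooled SD = sqrt(0.05475) = 0.233987
Mean difference = -0.04
|d| = |-0.04| / 0.233987 = 0.171

0.171


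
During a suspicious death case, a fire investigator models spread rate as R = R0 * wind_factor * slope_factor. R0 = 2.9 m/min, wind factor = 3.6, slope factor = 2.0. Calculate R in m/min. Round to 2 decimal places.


Fire spread rate calculation:
R = R0 * wind_factor * slope_factor
= 2.9 * 3.6 * 2.0
= 10.44 * 2.0
= 20.88 m/min

20.88


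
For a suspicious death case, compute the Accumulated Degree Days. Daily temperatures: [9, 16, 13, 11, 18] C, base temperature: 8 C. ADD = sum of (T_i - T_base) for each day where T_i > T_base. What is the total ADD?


Computing ADD day by day:
Day 1: max(0, 9 - 8) = 1
Day 2: max(0, 16 - 8) = 8
Day 3: max(0, 13 - 8) = 5
Day 4: max(0, 11 - 8) = 3
Day 5: max(0, 18 - 8) = 10
Total ADD = 27

27


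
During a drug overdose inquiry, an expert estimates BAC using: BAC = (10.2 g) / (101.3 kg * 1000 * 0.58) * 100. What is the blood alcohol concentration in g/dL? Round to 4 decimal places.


Applying the Widmark formula:
BAC = (dose_g / (body_wt * 1000 * r)) * 100
Denominator = 101.3 * 1000 * 0.58 = 58754
BAC = (10.2 / 58754) * 100
BAC = 0.0174 g/dL

0.0174


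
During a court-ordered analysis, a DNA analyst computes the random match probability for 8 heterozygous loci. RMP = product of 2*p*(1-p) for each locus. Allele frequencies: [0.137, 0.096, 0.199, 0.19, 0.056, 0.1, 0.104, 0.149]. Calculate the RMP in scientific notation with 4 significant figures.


Computing RMP for 8 loci:
Locus 1: 2 * 0.137 * 0.863 = 0.236462
Locus 2: 2 * 0.096 * 0.904 = 0.173568
Locus 3: 2 * 0.199 * 0.801 = 0.318798
Locus 4: 2 * 0.19 * 0.81 = 0.3078
Locus 5: 2 * 0.056 * 0.944 = 0.105728
Locus 6: 2 * 0.1 * 0.9 = 0.18
Locus 7: 2 * 0.104 * 0.896 = 0.186368
Locus 8: 2 * 0.149 * 0.851 = 0.253598
RMP = 3.622e-06

3.622e-06


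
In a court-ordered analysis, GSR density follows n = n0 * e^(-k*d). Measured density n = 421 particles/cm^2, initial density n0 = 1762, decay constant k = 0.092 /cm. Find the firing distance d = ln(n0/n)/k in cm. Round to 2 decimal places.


GSR distance calculation:
n0/n = 1762 / 421 = 4.185273
ln(n0/n) = 1.431572
d = 1.431572 / 0.092 = 15.56 cm

15.56


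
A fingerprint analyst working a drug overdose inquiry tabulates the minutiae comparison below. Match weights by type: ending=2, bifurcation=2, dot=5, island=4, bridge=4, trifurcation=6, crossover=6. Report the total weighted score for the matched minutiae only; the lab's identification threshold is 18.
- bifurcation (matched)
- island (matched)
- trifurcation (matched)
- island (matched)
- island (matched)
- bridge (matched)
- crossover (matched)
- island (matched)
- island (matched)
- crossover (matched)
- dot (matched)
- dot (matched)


Weighted minutiae match score:
  bifurcation: matched, +2 (running total 2)
  island: matched, +4 (running total 6)
  trifurcation: matched, +6 (running total 12)
  island: matched, +4 (running total 16)
  island: matched, +4 (running total 20)
  bridge: matched, +4 (running total 24)
  crossover: matched, +6 (running total 30)
  island: matched, +4 (running total 34)
  island: matched, +4 (running total 38)
  crossover: matched, +6 (running total 44)
  dot: matched, +5 (running total 49)
  dot: matched, +5 (running total 54)
Total score = 54
Threshold = 18; verdict = identification

54


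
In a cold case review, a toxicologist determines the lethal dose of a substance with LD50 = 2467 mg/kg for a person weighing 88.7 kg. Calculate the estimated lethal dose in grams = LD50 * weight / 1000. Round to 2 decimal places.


Lethal dose calculation:
Lethal dose = LD50 * body_weight / 1000
= 2467 * 88.7 / 1000
= 218822.9 / 1000
= 218.82 g

218.82


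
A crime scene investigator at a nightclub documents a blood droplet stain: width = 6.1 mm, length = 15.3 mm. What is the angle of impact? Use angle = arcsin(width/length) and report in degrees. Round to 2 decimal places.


Blood spatter impact angle calculation:
width / length = 6.1 / 15.3 = 0.398693
angle = arcsin(0.398693)
angle = 23.50 degrees

23.50


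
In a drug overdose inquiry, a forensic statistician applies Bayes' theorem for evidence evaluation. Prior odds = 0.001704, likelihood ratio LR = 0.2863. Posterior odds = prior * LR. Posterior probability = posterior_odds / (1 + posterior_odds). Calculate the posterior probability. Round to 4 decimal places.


Bayesian evidence evaluation:
Posterior odds = prior_odds * LR = 0.001704 * 0.2863 = 0.0004878552
Posterior probability = posterior_odds / (1 + posterior_odds)
= 0.0004878552 / (1 + 0.0004878552)
= 0.0004878552 / 1.0004878552
= 0.0005

0.0005


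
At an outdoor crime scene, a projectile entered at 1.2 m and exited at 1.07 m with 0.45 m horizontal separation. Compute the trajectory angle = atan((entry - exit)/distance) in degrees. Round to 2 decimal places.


Bullet trajectory angle:
Height difference = 1.2 - 1.07 = 0.13 m
angle = atan(0.13 / 0.45)
angle = atan(0.288889)
angle = 16.11 degrees

16.11


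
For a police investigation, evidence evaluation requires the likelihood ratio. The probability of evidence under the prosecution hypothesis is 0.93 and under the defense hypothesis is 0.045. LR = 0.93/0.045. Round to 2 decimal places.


Likelihood ratio calculation:
LR = P(E|Hp) / P(E|Hd)
LR = 0.93 / 0.045
LR = 20.67

20.67


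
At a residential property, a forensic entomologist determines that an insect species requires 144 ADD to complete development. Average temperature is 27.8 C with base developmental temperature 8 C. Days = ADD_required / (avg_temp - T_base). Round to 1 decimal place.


Insect development time:
Effective temperature = avg_temp - T_base = 27.8 - 8 = 19.8 C
Days = ADD / effective_temp = 144 / 19.8 = 7.3 days

7.3


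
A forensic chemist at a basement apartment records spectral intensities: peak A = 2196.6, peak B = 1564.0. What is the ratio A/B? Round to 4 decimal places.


Spectral peak ratio:
Peak A = 2196.6 counts
Peak B = 1564.0 counts
Ratio = 2196.6 / 1564.0 = 1.4045

1.4045


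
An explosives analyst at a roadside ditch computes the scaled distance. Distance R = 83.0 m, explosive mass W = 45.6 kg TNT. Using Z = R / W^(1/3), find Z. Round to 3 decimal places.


Scaled distance calculation:
W^(1/3) = 45.6^(1/3) = 3.572632
Z = R / W^(1/3) = 83.0 / 3.572632
Z = 23.232 m/kg^(1/3)

23.232


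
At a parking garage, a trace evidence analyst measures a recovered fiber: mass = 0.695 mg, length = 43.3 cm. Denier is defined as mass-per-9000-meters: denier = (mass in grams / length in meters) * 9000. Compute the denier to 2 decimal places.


Denier calculation:
Mass in grams = 0.695 mg / 1000 = 0.000695 g
Length in meters = 43.3 cm / 100 = 0.433 m
Linear density = mass / length = 0.000695 / 0.433 = 0.00160508 g/m
Denier = (g/m) * 9000 = 0.00160508 * 9000 = 14.45

14.45


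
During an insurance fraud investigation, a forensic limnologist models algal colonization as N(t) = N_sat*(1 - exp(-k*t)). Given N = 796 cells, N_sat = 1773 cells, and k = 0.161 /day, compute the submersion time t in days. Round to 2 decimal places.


PMSI from diatom colonization curve:
N / N_sat = 796 / 1773 = 0.448957
1 - N/N_sat = 0.551043
ln(1 - N/N_sat) = -0.595942
t = -ln(1 - N/N_sat) / k = -(-0.595942) / 0.161 = 3.70 days

3.70


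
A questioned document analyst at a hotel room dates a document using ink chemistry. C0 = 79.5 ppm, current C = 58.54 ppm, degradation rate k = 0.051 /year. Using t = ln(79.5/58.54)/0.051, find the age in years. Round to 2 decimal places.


Document age estimation:
C0/C = 79.5 / 58.54 = 1.358046
ln(C0/C) = 0.306047
t = 0.306047 / 0.051 = 6.00 years

6.00


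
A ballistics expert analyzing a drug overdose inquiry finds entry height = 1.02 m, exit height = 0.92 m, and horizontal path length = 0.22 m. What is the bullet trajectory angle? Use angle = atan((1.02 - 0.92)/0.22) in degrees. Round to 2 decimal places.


Bullet trajectory angle:
Height difference = 1.02 - 0.92 = 0.1 m
angle = atan(0.1 / 0.22)
angle = atan(0.454545)
angle = 24.44 degrees

24.44


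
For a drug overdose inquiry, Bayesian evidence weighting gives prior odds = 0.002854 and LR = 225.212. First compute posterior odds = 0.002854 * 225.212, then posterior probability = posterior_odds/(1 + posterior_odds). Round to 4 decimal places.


Bayesian evidence evaluation:
Posterior odds = prior_odds * LR = 0.002854 * 225.212 = 0.642755
Posterior probability = posterior_odds / (1 + posterior_odds)
= 0.642755 / (1 + 0.642755)
= 0.642755 / 1.642755
= 0.3913

0.3913


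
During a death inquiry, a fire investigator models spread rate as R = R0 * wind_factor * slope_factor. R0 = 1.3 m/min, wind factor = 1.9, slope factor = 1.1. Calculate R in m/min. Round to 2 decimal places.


Fire spread rate calculation:
R = R0 * wind_factor * slope_factor
= 1.3 * 1.9 * 1.1
= 2.47 * 1.1
= 2.72 m/min

2.72


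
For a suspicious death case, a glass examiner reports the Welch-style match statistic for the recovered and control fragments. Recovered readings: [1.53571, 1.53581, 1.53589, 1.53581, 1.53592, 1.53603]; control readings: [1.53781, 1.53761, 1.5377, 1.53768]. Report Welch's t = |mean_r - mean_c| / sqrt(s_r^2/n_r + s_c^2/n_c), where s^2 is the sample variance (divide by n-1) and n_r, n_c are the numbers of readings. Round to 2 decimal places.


Welch's t-criterion for glass RI comparison:
Recovered mean = sum / n_r = 9.21517 / 6 = 1.5358617
Control mean = sum / n_c = 6.1508 / 4 = 1.5377
Recovered sample variance s_r^2 = 1.21767e-08
Control sample variance s_c^2 = 6.86667e-09
Welch SE (unpooled) = sqrt(s_r^2/n_r + s_c^2/n_c) = sqrt(2.02944e-09 + 1.71667e-09) = sqrt(3.74611e-09) = 6.12055e-05
|mean_r - mean_c| = 0.00183833
t = 0.00183833 / 6.12055e-05 = 30.04

30.04


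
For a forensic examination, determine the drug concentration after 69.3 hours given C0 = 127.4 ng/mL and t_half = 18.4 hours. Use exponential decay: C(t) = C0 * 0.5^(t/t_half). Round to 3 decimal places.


Drug concentration decay:
Number of half-lives = t / t_half = 69.3 / 18.4 = 3.766304
Decay factor = 0.5^3.766304 = 0.07349022
C(t) = 127.4 * 0.07349022 = 9.363 ng/mL

9.363


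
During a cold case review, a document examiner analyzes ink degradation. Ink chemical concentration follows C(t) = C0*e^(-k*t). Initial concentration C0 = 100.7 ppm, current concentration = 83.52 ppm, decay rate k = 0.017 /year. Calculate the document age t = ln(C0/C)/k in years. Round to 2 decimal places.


Document age estimation:
C0/C = 100.7 / 83.52 = 1.205699
ln(C0/C) = 0.187059
t = 0.187059 / 0.017 = 11.00 years

11.00


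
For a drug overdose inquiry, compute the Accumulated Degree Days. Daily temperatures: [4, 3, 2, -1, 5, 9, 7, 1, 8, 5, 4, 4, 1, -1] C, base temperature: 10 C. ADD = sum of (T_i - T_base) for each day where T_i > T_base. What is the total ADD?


Computing ADD day by day:
Day 1: max(0, 4 - 10) = 0
Day 2: max(0, 3 - 10) = 0
Day 3: max(0, 2 - 10) = 0
Day 4: max(0, -1 - 10) = 0
Day 5: max(0, 5 - 10) = 0
Day 6: max(0, 9 - 10) = 0
Day 7: max(0, 7 - 10) = 0
Day 8: max(0, 1 - 10) = 0
Day 9: max(0, 8 - 10) = 0
Day 10: max(0, 5 - 10) = 0
Day 11: max(0, 4 - 10) = 0
Day 12: max(0, 4 - 10) = 0
Day 13: max(0, 1 - 10) = 0
Day 14: max(0, -1 - 10) = 0
Total ADD = 0

0


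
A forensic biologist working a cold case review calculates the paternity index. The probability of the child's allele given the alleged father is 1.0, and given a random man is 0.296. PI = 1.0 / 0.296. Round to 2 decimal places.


Paternity Index calculation:
PI = P(allele|father) / P(allele|random)
PI = 1.0 / 0.296
PI = 3.38

3.38


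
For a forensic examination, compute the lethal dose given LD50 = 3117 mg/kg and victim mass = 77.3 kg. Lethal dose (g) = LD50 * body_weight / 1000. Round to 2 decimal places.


Lethal dose calculation:
Lethal dose = LD50 * body_weight / 1000
= 3117 * 77.3 / 1000
= 240944.1 / 1000
= 240.94 g

240.94


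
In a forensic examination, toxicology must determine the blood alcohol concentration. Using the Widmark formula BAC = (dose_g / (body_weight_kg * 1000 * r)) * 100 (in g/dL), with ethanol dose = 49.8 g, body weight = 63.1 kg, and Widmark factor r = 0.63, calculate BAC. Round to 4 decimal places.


Applying the Widmark formula:
BAC = (dose_g / (body_wt * 1000 * r)) * 100
Denominator = 63.1 * 1000 * 0.63 = 39753
BAC = (49.8 / 39753) * 100
BAC = 0.1253 g/dL

0.1253


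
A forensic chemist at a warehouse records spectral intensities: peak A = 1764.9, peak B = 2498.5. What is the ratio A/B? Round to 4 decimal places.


Spectral peak ratio:
Peak A = 1764.9 counts
Peak B = 2498.5 counts
Ratio = 1764.9 / 2498.5 = 0.7064

0.7064


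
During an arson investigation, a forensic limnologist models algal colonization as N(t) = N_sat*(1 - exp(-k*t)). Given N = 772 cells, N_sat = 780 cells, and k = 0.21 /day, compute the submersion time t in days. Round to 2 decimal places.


PMSI from diatom colonization curve:
N / N_sat = 772 / 780 = 0.989744
1 - N/N_sat = 0.010256
ln(1 - N/N_sat) = -4.579892
t = -ln(1 - N/N_sat) / k = -(-4.579892) / 0.21 = 21.81 days

21.81


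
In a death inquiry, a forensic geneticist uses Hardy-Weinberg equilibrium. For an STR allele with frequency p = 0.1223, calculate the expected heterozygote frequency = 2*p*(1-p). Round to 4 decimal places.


Hardy-Weinberg heterozygote frequency:
q = 1 - p = 1 - 0.1223 = 0.8777
2pq = 2 * 0.1223 * 0.8777 = 0.2147

0.2147


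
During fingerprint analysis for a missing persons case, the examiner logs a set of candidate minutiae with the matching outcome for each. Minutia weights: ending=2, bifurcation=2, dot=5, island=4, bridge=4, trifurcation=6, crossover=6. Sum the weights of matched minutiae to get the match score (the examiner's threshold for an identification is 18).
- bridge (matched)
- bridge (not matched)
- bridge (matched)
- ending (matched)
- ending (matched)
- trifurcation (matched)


Weighted minutiae match score:
  bridge: matched, +4 (running total 4)
  bridge: not matched, +0
  bridge: matched, +4 (running total 8)
  ending: matched, +2 (running total 10)
  ending: matched, +2 (running total 12)
  trifurcation: matched, +6 (running total 18)
Total score = 18
Threshold = 18; verdict = identification

18


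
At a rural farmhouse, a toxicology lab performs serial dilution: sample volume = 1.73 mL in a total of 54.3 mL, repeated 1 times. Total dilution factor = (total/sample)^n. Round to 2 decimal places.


Dilution factor calculation:
Single dilution = V_total / V_sample = 54.3 / 1.73 ≈ 31.387283
Number of dilutions = 1
Total DF = (54.3 / 1.73)^1 (full precision, rounded at the end) = 31.39

31.39


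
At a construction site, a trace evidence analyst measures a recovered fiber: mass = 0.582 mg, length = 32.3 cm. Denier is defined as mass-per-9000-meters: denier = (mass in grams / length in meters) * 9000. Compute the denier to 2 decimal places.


Denier calculation:
Mass in grams = 0.582 mg / 1000 = 0.000582 g
Length in meters = 32.3 cm / 100 = 0.323 m
Linear density = mass / length = 0.000582 / 0.323 = 0.00180186 g/m
Denier = (g/m) * 9000 = 0.00180186 * 9000 = 16.22

16.22


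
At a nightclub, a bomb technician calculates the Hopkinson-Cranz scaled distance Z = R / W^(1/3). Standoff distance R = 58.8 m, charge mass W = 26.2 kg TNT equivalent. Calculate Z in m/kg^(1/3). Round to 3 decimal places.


Scaled distance calculation:
W^(1/3) = 26.2^(1/3) = 2.970073
Z = R / W^(1/3) = 58.8 / 2.970073
Z = 19.797 m/kg^(1/3)

19.797


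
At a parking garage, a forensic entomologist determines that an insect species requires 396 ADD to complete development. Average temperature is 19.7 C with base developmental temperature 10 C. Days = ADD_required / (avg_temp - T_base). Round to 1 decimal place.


Insect development time:
Effective temperature = avg_temp - T_base = 19.7 - 10 = 9.7 C
Days = ADD / effective_temp = 396 / 9.7 = 40.8 days

40.8


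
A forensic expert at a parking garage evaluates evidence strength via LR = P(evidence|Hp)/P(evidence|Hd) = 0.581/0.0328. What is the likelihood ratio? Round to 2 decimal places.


Likelihood ratio calculation:
LR = P(E|Hp) / P(E|Hd)
LR = 0.581 / 0.0328
LR = 17.71

17.71


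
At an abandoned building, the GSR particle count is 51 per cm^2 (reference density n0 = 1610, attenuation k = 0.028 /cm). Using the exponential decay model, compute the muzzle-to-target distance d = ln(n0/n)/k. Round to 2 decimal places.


GSR distance calculation:
n0/n = 1610 / 51 = 31.568627
ln(n0/n) = 3.452164
d = 3.452164 / 0.028 = 123.29 cm

123.29


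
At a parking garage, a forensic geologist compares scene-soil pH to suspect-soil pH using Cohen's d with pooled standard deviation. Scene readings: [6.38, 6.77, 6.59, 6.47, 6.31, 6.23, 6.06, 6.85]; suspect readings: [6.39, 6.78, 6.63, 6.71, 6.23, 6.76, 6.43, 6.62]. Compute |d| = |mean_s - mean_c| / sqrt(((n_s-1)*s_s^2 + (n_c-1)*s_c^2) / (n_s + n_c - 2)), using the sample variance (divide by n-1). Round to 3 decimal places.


Pooled-variance Cohen's d for soil pH comparison:
Scene mean = 51.66 / 8 = 6.4575
Suspect mean = 52.55 / 8 = 6.56875
Scene sample variance s_s^2 = 0.072421
Suspect sample variance s_c^2 = 0.03907
Pooled variance = ((n_s-1)*s_s^2 + (n_c-1)*s_c^2) / (n_s + n_c - 2) = 0.055746
Pooled SD = sqrt(0.055746) = 0.236106
Mean difference = -0.11125
|d| = |-0.11125| / 0.236106 = 0.471

0.471


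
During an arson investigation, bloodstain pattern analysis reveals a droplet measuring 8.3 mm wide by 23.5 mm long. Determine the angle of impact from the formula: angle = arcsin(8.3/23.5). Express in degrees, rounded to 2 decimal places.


Blood spatter impact angle calculation:
width / length = 8.3 / 23.5 = 0.353191
angle = arcsin(0.353191)
angle = 20.68 degrees

20.68


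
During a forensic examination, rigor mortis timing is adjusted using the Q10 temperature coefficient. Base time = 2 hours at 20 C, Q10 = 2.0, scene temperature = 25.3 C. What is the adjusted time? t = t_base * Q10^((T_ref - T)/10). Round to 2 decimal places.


Rigor mortis time adjustment:
Exponent = (T_ref - T_actual) / 10 = (20 - 25.3) / 10 = -0.53
Q10 factor = 2.0^-0.53 = 0.69255
t_adjusted = 2 * 0.69255 = 1.39 hours

1.39


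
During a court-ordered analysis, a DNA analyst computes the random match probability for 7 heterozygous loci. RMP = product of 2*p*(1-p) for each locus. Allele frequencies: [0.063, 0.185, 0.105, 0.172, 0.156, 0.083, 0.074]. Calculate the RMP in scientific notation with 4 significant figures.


Computing RMP for 7 loci:
Locus 1: 2 * 0.063 * 0.937 = 0.118062
Locus 2: 2 * 0.185 * 0.815 = 0.30155
Locus 3: 2 * 0.105 * 0.895 = 0.18795
Locus 4: 2 * 0.172 * 0.828 = 0.284832
Locus 5: 2 * 0.156 * 0.844 = 0.263328
Locus 6: 2 * 0.083 * 0.917 = 0.152222
Locus 7: 2 * 0.074 * 0.926 = 0.137048
RMP = 1.047e-05

1.047e-05
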